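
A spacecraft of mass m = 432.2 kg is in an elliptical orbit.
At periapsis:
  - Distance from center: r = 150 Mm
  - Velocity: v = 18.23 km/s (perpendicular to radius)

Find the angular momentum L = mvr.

Convert to SI: r = 150 Mm = 1.5e+08 m; v = 18.23 km/s = 18230 m/s.
Since v is perpendicular to r, L = m · v · r.
L = 432.2 · 18230 · 1.5e+08 kg·m²/s ≈ 1.182e+15 kg·m²/s.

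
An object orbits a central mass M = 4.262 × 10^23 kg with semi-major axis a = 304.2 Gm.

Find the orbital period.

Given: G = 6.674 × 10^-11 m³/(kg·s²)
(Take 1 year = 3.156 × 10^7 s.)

Convert to SI: a = 304.2 Gm = 3.042e+11 m.
GM = G · M = 6.674e-11 · 4.262e+23 = 2.84446e+13 m³/s².
Kepler's third law: T = 2π √(a³ / GM).
Substituting a = 3.042e+11 m and GM = 2.84446e+13 m³/s²:
T = 2π √((3.042e+11)³ / 2.84446e+13) s
T ≈ 1.977e+11 s = 6263 years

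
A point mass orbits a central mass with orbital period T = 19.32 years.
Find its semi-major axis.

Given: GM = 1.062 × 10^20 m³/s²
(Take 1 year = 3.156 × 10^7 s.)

Convert to SI: T = 19.32 years = 6.09739e+08 s.
Invert Kepler's third law: a = (GM · T² / (4π²))^(1/3).
Substituting T = 6.09739e+08 s and GM = 1.062e+20 m³/s²:
a = (1.062e+20 · (6.09739e+08)² / (4π²))^(1/3) m
a ≈ 1e+12 m = 1 Tm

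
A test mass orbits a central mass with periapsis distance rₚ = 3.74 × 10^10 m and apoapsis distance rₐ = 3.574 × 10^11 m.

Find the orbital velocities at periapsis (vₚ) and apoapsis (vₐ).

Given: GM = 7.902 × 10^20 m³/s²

Use the vis-viva equation v² = GM(2/r − 1/a) with a = (rₚ + rₐ)/2 = (3.74e+10 + 3.574e+11)/2 = 1.974e+11 m.
vₚ = √(GM · (2/rₚ − 1/a)) = √(7.902e+20 · (2/3.74e+10 − 1/1.974e+11)) m/s ≈ 1.956e+05 m/s = 195.6 km/s.
vₐ = √(GM · (2/rₐ − 1/a)) = √(7.902e+20 · (2/3.574e+11 − 1/1.974e+11)) m/s ≈ 2.047e+04 m/s = 20.47 km/s.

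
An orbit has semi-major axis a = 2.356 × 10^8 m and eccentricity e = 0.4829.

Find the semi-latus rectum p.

p = a (1 − e²).
p = 2.356e+08 · (1 − (0.4829)²) = 2.356e+08 · 0.766808 ≈ 1.807e+08 m = 1.807 × 10^8 m.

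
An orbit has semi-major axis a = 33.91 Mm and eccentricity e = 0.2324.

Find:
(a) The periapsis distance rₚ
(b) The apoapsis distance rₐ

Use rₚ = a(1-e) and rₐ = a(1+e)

Convert to SI: a = 33.91 Mm = 3.391e+07 m.
(a) rₚ = a(1 − e) = 3.391e+07 · (1 − 0.2324) = 3.391e+07 · 0.7676 ≈ 2.603e+07 m = 26.03 Mm.
(b) rₐ = a(1 + e) = 3.391e+07 · (1 + 0.2324) = 3.391e+07 · 1.2324 ≈ 4.179e+07 m = 41.79 Mm.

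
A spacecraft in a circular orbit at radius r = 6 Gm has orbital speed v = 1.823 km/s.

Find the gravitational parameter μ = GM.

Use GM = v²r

Convert to SI: r = 6 Gm = 6e+09 m; v = 1.823 km/s = 1823 m/s.
For a circular orbit v² = GM/r, so GM = v² · r.
GM = (1823)² · 6e+09 m³/s² ≈ 1.994e+16 m³/s² = 1.994 × 10^16 m³/s².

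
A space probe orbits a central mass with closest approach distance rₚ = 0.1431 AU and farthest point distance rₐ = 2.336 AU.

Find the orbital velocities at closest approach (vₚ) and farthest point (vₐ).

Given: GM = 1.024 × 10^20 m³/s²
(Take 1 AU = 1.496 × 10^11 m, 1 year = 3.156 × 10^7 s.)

Convert to SI: rₚ = 0.1431 AU = 2.14078e+10 m; rₐ = 2.336 AU = 3.49466e+11 m.
Use the vis-viva equation v² = GM(2/r − 1/a) with a = (rₚ + rₐ)/2 = (2.14078e+10 + 3.49466e+11)/2 = 1.85437e+11 m.
vₚ = √(GM · (2/rₚ − 1/a)) = √(1.024e+20 · (2/2.14078e+10 − 1/1.85437e+11)) m/s ≈ 9.494e+04 m/s = 20.03 AU/year.
vₐ = √(GM · (2/rₐ − 1/a)) = √(1.024e+20 · (2/3.49466e+11 − 1/1.85437e+11)) m/s ≈ 5816 m/s = 1.227 AU/year.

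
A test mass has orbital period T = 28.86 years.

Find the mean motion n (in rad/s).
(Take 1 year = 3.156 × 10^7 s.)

Convert to SI: T = 28.86 years = 9.10822e+08 s.
n = 2π / T.
n = 2π / 9.10822e+08 s ≈ 6.898e-09 rad/s.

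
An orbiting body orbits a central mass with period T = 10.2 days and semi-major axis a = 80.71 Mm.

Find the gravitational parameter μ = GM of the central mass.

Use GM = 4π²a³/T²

Convert to SI: T = 10.2 days = 881280 s; a = 80.71 Mm = 8.071e+07 m.
GM = 4π² · a³ / T².
GM = 4π² · (8.071e+07)³ / (881280)² m³/s² ≈ 2.672e+13 m³/s² = 2.672 × 10^13 m³/s².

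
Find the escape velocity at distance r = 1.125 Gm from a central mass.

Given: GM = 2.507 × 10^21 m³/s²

Convert to SI: r = 1.125 Gm = 1.125e+09 m.
Escape velocity comes from setting total energy to zero: ½v² − GM/r = 0 ⇒ v_esc = √(2GM / r).
v_esc = √(2 · 2.507e+21 / 1.125e+09) m/s ≈ 2.111e+06 m/s = 2111 km/s.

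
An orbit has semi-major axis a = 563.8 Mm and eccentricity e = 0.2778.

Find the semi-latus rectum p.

Convert to SI: a = 563.8 Mm = 5.638e+08 m.
p = a (1 − e²).
p = 5.638e+08 · (1 − (0.2778)²) = 5.638e+08 · 0.922827 ≈ 5.203e+08 m = 520.3 Mm.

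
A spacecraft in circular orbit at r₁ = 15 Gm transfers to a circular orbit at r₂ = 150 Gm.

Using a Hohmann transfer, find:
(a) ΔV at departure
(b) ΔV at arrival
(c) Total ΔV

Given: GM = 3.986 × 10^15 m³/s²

Convert to SI: r₁ = 15 Gm = 1.5e+10 m; r₂ = 150 Gm = 1.5e+11 m.
Transfer semi-major axis: a_t = (r₁ + r₂)/2 = (1.5e+10 + 1.5e+11)/2 = 8.25e+10 m.
Circular speeds: v₁ = √(GM/r₁) = 515.493 m/s, v₂ = √(GM/r₂) = 163.013 m/s.
Transfer speeds (vis-viva v² = GM(2/r − 1/a_t)): v₁ᵗ = 695.091 m/s, v₂ᵗ = 69.5091 m/s.
(a) ΔV₁ = |v₁ᵗ − v₁| ≈ 179.6 m/s = 179.6 m/s.
(b) ΔV₂ = |v₂ − v₂ᵗ| ≈ 93.5 m/s = 93.5 m/s.
(c) ΔV_total = ΔV₁ + ΔV₂ ≈ 273.1 m/s = 273.1 m/s.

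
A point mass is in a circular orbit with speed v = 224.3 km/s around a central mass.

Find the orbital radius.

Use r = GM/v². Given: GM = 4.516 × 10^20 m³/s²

Convert to SI: v = 224.3 km/s = 224300 m/s.
For a circular orbit, v² = GM / r, so r = GM / v².
r = 4.516e+20 / (224300)² m ≈ 8.976e+09 m = 8.976 Gm.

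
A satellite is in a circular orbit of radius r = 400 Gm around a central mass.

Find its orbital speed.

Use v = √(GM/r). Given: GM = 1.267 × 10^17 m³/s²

Convert to SI: r = 400 Gm = 4e+11 m.
For a circular orbit, gravity supplies the centripetal force, so v = √(GM / r).
v = √(1.267e+17 / 4e+11) m/s ≈ 562.8 m/s = 562.8 m/s.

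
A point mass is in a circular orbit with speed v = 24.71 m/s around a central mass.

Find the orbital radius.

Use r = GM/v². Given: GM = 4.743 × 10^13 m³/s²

For a circular orbit, v² = GM / r, so r = GM / v².
r = 4.743e+13 / (24.71)² m ≈ 7.768e+10 m = 7.768 × 10^10 m.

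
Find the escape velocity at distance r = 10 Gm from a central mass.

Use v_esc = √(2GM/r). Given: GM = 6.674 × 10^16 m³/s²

Convert to SI: r = 10 Gm = 1e+10 m.
Escape velocity comes from setting total energy to zero: ½v² − GM/r = 0 ⇒ v_esc = √(2GM / r).
v_esc = √(2 · 6.674e+16 / 1e+10) m/s ≈ 3653 m/s = 3.653 km/s.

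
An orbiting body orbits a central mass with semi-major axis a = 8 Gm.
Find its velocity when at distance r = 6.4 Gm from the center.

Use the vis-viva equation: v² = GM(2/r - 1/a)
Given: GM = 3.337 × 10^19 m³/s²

Convert to SI: a = 8 Gm = 8e+09 m; r = 6.4 Gm = 6.4e+09 m.
Vis-viva: v = √(GM · (2/r − 1/a)).
2/r − 1/a = 2/6.4e+09 − 1/8e+09 = 1.875e-10 m⁻¹.
v = √(3.337e+19 · 1.875e-10) m/s ≈ 7.91e+04 m/s = 79.1 km/s.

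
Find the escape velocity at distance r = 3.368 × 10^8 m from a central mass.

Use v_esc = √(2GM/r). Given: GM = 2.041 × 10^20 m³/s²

Escape velocity comes from setting total energy to zero: ½v² − GM/r = 0 ⇒ v_esc = √(2GM / r).
v_esc = √(2 · 2.041e+20 / 3.368e+08) m/s ≈ 1.101e+06 m/s = 1101 km/s.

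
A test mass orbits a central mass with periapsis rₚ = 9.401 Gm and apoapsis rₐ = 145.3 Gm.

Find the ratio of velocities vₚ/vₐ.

Convert to SI: rₚ = 9.401 Gm = 9.401e+09 m; rₐ = 145.3 Gm = 1.453e+11 m.
Conservation of angular momentum gives rₚvₚ = rₐvₐ, so vₚ/vₐ = rₐ/rₚ.
vₚ/vₐ = 1.453e+11 / 9.401e+09 ≈ 15.46.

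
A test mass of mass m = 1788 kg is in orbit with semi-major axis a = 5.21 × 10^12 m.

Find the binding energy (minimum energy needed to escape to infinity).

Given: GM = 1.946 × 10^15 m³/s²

Total orbital energy is E = −GMm/(2a); binding energy is E_bind = −E = GMm/(2a).
E_bind = 1.946e+15 · 1788 / (2 · 5.21e+12) J ≈ 3.339e+05 J = 333.9 kJ.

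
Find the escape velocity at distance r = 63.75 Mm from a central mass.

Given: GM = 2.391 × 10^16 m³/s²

Convert to SI: r = 63.75 Mm = 6.375e+07 m.
Escape velocity comes from setting total energy to zero: ½v² − GM/r = 0 ⇒ v_esc = √(2GM / r).
v_esc = √(2 · 2.391e+16 / 6.375e+07) m/s ≈ 2.739e+04 m/s = 27.39 km/s.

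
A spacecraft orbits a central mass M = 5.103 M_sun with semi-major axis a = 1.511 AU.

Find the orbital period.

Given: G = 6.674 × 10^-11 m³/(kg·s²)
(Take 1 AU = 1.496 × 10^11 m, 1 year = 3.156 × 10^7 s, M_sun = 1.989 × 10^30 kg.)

Convert to SI: a = 1.511 AU = 2.26046e+11 m; M = 5.103 M_sun = 1.01499e+31 kg.
GM = G · M = 6.674e-11 · 1.01499e+31 = 6.77402e+20 m³/s².
Kepler's third law: T = 2π √(a³ / GM).
Substituting a = 2.26046e+11 m and GM = 6.77402e+20 m³/s²:
T = 2π √((2.26046e+11)³ / 6.77402e+20) s
T ≈ 2.594e+07 s = 0.8221 years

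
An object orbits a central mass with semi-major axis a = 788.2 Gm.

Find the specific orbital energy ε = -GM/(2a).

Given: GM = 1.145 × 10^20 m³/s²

Convert to SI: a = 788.2 Gm = 7.882e+11 m.
ε = −GM / (2a).
ε = −1.145e+20 / (2 · 7.882e+11) J/kg ≈ -7.263e+07 J/kg = -72.63 MJ/kg.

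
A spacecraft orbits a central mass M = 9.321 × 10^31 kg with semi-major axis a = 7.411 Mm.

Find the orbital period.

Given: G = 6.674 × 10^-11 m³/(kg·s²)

Convert to SI: a = 7.411 Mm = 7.411e+06 m.
GM = G · M = 6.674e-11 · 9.321e+31 = 6.22084e+21 m³/s².
Kepler's third law: T = 2π √(a³ / GM).
Substituting a = 7.411e+06 m and GM = 6.22084e+21 m³/s²:
T = 2π √((7.411e+06)³ / 6.22084e+21) s
T ≈ 1.607 s = 1.607 seconds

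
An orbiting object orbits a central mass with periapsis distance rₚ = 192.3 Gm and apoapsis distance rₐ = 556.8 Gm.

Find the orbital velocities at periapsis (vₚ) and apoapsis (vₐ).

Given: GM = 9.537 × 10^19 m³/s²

Convert to SI: rₚ = 192.3 Gm = 1.923e+11 m; rₐ = 556.8 Gm = 5.568e+11 m.
Use the vis-viva equation v² = GM(2/r − 1/a) with a = (rₚ + rₐ)/2 = (1.923e+11 + 5.568e+11)/2 = 3.7455e+11 m.
vₚ = √(GM · (2/rₚ − 1/a)) = √(9.537e+19 · (2/1.923e+11 − 1/3.7455e+11)) m/s ≈ 2.715e+04 m/s = 27.15 km/s.
vₐ = √(GM · (2/rₐ − 1/a)) = √(9.537e+19 · (2/5.568e+11 − 1/3.7455e+11)) m/s ≈ 9378 m/s = 9.378 km/s.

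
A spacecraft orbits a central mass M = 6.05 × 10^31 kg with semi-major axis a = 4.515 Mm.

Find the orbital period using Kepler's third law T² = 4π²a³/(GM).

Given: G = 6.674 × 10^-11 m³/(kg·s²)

Convert to SI: a = 4.515 Mm = 4.515e+06 m.
GM = G · M = 6.674e-11 · 6.05e+31 = 4.03777e+21 m³/s².
Kepler's third law: T = 2π √(a³ / GM).
Substituting a = 4.515e+06 m and GM = 4.03777e+21 m³/s²:
T = 2π √((4.515e+06)³ / 4.03777e+21) s
T ≈ 0.9486 s = 0.9486 seconds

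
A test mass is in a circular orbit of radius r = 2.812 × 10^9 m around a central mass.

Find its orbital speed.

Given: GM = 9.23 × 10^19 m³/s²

For a circular orbit, gravity supplies the centripetal force, so v = √(GM / r).
v = √(9.23e+19 / 2.812e+09) m/s ≈ 1.812e+05 m/s = 181.2 km/s.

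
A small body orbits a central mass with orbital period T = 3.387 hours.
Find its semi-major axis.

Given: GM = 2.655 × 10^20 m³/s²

Convert to SI: T = 3.387 hours = 12193.2 s.
Invert Kepler's third law: a = (GM · T² / (4π²))^(1/3).
Substituting T = 12193.2 s and GM = 2.655e+20 m³/s²:
a = (2.655e+20 · (12193.2)² / (4π²))^(1/3) m
a ≈ 1e+09 m = 1000 Mm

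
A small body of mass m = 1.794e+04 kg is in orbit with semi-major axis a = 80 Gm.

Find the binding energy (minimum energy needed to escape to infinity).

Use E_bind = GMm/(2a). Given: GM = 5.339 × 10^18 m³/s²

Convert to SI: a = 80 Gm = 8e+10 m.
Total orbital energy is E = −GMm/(2a); binding energy is E_bind = −E = GMm/(2a).
E_bind = 5.339e+18 · 1.794e+04 / (2 · 8e+10) J ≈ 5.986e+11 J = 598.6 GJ.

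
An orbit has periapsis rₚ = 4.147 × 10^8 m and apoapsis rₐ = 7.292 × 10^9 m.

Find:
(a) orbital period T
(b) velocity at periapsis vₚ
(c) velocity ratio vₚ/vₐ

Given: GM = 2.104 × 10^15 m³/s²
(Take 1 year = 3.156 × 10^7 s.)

(a) With a = (rₚ + rₐ)/2 = 3.85335e+09 m, T = 2π √(a³/GM) = 2π √((3.85335e+09)³/2.104e+15) s ≈ 3.277e+07 s
(b) With a = (rₚ + rₐ)/2 = 3.85335e+09 m, vₚ = √(GM (2/rₚ − 1/a)) = √(2.104e+15 · (2/4.147e+08 − 1/3.85335e+09)) m/s ≈ 3099 m/s
(c) Conservation of angular momentum (rₚvₚ = rₐvₐ) gives vₚ/vₐ = rₐ/rₚ = 7.292e+09/4.147e+08 ≈ 17.58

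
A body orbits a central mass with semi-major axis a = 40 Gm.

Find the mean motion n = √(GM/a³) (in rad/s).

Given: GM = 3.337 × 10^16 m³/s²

Convert to SI: a = 40 Gm = 4e+10 m.
n = √(GM / a³).
n = √(3.337e+16 / (4e+10)³) rad/s ≈ 2.283e-08 rad/s.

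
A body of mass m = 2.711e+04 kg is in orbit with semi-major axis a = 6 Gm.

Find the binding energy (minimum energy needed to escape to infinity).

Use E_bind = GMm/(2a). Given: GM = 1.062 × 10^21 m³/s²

Convert to SI: a = 6 Gm = 6e+09 m.
Total orbital energy is E = −GMm/(2a); binding energy is E_bind = −E = GMm/(2a).
E_bind = 1.062e+21 · 2.711e+04 / (2 · 6e+09) J ≈ 2.399e+15 J = 2.399 PJ.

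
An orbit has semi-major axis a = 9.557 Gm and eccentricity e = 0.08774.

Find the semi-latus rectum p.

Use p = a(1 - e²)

Convert to SI: a = 9.557 Gm = 9.557e+09 m.
p = a (1 − e²).
p = 9.557e+09 · (1 − (0.08774)²) = 9.557e+09 · 0.992302 ≈ 9.483e+09 m = 9.483 Gm.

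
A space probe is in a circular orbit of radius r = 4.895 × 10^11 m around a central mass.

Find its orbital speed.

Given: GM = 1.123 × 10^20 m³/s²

For a circular orbit, gravity supplies the centripetal force, so v = √(GM / r).
v = √(1.123e+20 / 4.895e+11) m/s ≈ 1.515e+04 m/s = 15.15 km/s.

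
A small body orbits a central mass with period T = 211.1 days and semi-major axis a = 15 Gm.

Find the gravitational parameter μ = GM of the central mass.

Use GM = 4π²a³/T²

Convert to SI: T = 211.1 days = 1.8239e+07 s; a = 15 Gm = 1.5e+10 m.
GM = 4π² · a³ / T².
GM = 4π² · (1.5e+10)³ / (1.8239e+07)² m³/s² ≈ 4.005e+17 m³/s² = 4.005 × 10^17 m³/s².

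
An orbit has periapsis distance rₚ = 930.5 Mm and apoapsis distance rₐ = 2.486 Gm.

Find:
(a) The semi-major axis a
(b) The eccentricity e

Convert to SI: rₚ = 930.5 Mm = 9.305e+08 m; rₐ = 2.486 Gm = 2.486e+09 m.
(a) a = (rₚ + rₐ) / 2 = (9.305e+08 + 2.486e+09) / 2 ≈ 1.708e+09 m = 1.708 Gm.
(b) e = (rₐ − rₚ) / (rₐ + rₚ) = (2.486e+09 − 9.305e+08) / (2.486e+09 + 9.305e+08) ≈ 0.4553.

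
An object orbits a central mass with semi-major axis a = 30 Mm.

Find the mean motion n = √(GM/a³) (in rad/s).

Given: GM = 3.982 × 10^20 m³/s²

Convert to SI: a = 30 Mm = 3e+07 m.
n = √(GM / a³).
n = √(3.982e+20 / (3e+07)³) rad/s ≈ 0.1214 rad/s.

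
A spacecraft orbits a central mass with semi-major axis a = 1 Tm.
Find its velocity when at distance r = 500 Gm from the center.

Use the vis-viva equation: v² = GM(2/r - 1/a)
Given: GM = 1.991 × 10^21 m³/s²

Convert to SI: a = 1 Tm = 1e+12 m; r = 500 Gm = 5e+11 m.
Vis-viva: v = √(GM · (2/r − 1/a)).
2/r − 1/a = 2/5e+11 − 1/1e+12 = 3e-12 m⁻¹.
v = √(1.991e+21 · 3e-12) m/s ≈ 7.729e+04 m/s = 77.29 km/s.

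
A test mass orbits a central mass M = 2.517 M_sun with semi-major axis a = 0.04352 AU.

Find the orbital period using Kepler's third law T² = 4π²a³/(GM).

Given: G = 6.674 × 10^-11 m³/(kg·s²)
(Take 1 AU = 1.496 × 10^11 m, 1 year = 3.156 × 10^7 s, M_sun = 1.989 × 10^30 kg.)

Convert to SI: a = 0.04352 AU = 6.51059e+09 m; M = 2.517 M_sun = 5.00631e+30 kg.
GM = G · M = 6.674e-11 · 5.00631e+30 = 3.34121e+20 m³/s².
Kepler's third law: T = 2π √(a³ / GM).
Substituting a = 6.51059e+09 m and GM = 3.34121e+20 m³/s²:
T = 2π √((6.51059e+09)³ / 3.34121e+20) s
T ≈ 1.806e+05 s = 0.005722 years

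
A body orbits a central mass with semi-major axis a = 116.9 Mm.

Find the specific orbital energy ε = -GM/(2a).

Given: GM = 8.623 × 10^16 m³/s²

Convert to SI: a = 116.9 Mm = 1.169e+08 m.
ε = −GM / (2a).
ε = −8.623e+16 / (2 · 1.169e+08) J/kg ≈ -3.688e+08 J/kg = -368.8 MJ/kg.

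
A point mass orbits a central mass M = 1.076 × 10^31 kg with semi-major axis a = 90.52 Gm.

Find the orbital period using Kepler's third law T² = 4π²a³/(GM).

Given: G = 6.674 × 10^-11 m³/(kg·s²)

Convert to SI: a = 90.52 Gm = 9.052e+10 m.
GM = G · M = 6.674e-11 · 1.076e+31 = 7.18122e+20 m³/s².
Kepler's third law: T = 2π √(a³ / GM).
Substituting a = 9.052e+10 m and GM = 7.18122e+20 m³/s²:
T = 2π √((9.052e+10)³ / 7.18122e+20) s
T ≈ 6.386e+06 s = 73.91 days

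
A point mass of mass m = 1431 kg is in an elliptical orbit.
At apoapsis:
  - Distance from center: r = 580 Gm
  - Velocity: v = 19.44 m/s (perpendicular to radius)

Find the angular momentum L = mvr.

Convert to SI: r = 580 Gm = 5.8e+11 m.
Since v is perpendicular to r, L = m · v · r.
L = 1431 · 19.44 · 5.8e+11 kg·m²/s ≈ 1.613e+16 kg·m²/s.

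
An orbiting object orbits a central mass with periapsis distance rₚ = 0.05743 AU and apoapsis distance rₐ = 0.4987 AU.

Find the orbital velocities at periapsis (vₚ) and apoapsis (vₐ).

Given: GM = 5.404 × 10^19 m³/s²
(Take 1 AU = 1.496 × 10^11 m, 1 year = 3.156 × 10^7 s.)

Convert to SI: rₚ = 0.05743 AU = 8.59153e+09 m; rₐ = 0.4987 AU = 7.46055e+10 m.
Use the vis-viva equation v² = GM(2/r − 1/a) with a = (rₚ + rₐ)/2 = (8.59153e+09 + 7.46055e+10)/2 = 4.15985e+10 m.
vₚ = √(GM · (2/rₚ − 1/a)) = √(5.404e+19 · (2/8.59153e+09 − 1/4.15985e+10)) m/s ≈ 1.062e+05 m/s = 22.41 AU/year.
vₐ = √(GM · (2/rₐ − 1/a)) = √(5.404e+19 · (2/7.46055e+10 − 1/4.15985e+10)) m/s ≈ 1.223e+04 m/s = 2.58 AU/year.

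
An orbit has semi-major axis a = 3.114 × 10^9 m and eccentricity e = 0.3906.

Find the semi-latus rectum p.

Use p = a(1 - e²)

p = a (1 − e²).
p = 3.114e+09 · (1 − (0.3906)²) = 3.114e+09 · 0.847432 ≈ 2.639e+09 m = 2.639 × 10^9 m.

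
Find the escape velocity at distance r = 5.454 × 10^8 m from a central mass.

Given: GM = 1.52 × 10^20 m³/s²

Escape velocity comes from setting total energy to zero: ½v² − GM/r = 0 ⇒ v_esc = √(2GM / r).
v_esc = √(2 · 1.52e+20 / 5.454e+08) m/s ≈ 7.466e+05 m/s = 746.6 km/s.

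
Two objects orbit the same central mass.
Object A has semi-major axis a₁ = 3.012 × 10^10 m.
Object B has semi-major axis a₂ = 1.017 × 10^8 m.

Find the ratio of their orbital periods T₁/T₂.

From Kepler's third law, (T₁/T₂)² = (a₁/a₂)³, so T₁/T₂ = (a₁/a₂)^(3/2).
a₁/a₂ = 3.012e+10 / 1.017e+08 = 296.165.
T₁/T₂ = (296.165)^(3/2) ≈ 5097.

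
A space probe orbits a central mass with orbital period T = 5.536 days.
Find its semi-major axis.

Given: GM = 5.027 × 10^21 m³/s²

Convert to SI: T = 5.536 days = 478310 s.
Invert Kepler's third law: a = (GM · T² / (4π²))^(1/3).
Substituting T = 478310 s and GM = 5.027e+21 m³/s²:
a = (5.027e+21 · (478310)² / (4π²))^(1/3) m
a ≈ 3.077e+10 m = 30.77 Gm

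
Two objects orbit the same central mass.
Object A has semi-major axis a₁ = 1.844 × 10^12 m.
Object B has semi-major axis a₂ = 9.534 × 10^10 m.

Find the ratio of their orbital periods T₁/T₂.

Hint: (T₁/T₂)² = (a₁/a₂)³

From Kepler's third law, (T₁/T₂)² = (a₁/a₂)³, so T₁/T₂ = (a₁/a₂)^(3/2).
a₁/a₂ = 1.844e+12 / 9.534e+10 = 19.3413.
T₁/T₂ = (19.3413)^(3/2) ≈ 85.06.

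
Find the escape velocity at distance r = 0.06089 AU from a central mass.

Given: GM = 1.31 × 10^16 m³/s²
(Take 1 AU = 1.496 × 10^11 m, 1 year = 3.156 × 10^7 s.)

Convert to SI: r = 0.06089 AU = 9.10914e+09 m.
Escape velocity comes from setting total energy to zero: ½v² − GM/r = 0 ⇒ v_esc = √(2GM / r).
v_esc = √(2 · 1.31e+16 / 9.10914e+09) m/s ≈ 1696 m/s = 0.3578 AU/year.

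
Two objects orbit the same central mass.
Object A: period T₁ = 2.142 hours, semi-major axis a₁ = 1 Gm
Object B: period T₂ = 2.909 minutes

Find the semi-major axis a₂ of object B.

Convert to SI: T₁ = 2.142 hours = 7711.2 s; a₁ = 1 Gm = 1e+09 m; T₂ = 2.909 minutes = 174.54 s.
Kepler's third law: (T₁/T₂)² = (a₁/a₂)³ ⇒ a₂ = a₁ · (T₂/T₁)^(2/3).
T₂/T₁ = 174.54 / 7711.2 = 0.0226346.
a₂ = 1e+09 · (0.0226346)^(2/3) m ≈ 8.002e+07 m = 80.02 Mm.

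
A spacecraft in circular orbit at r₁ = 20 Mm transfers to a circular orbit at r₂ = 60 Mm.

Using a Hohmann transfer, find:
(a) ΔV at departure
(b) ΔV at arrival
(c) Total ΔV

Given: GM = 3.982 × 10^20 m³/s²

Convert to SI: r₁ = 20 Mm = 2e+07 m; r₂ = 60 Mm = 6e+07 m.
Transfer semi-major axis: a_t = (r₁ + r₂)/2 = (2e+07 + 6e+07)/2 = 4e+07 m.
Circular speeds: v₁ = √(GM/r₁) = 4.46206e+06 m/s, v₂ = √(GM/r₂) = 2.57617e+06 m/s.
Transfer speeds (vis-viva v² = GM(2/r − 1/a_t)): v₁ᵗ = 5.46489e+06 m/s, v₂ᵗ = 1.82163e+06 m/s.
(a) ΔV₁ = |v₁ᵗ − v₁| ≈ 1.003e+06 m/s = 1003 km/s.
(b) ΔV₂ = |v₂ − v₂ᵗ| ≈ 7.545e+05 m/s = 754.5 km/s.
(c) ΔV_total = ΔV₁ + ΔV₂ ≈ 1.757e+06 m/s = 1757 km/s.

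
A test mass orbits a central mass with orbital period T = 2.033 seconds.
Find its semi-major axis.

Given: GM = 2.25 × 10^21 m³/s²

Invert Kepler's third law: a = (GM · T² / (4π²))^(1/3).
Substituting T = 2.033 s and GM = 2.25e+21 m³/s²:
a = (2.25e+21 · (2.033)² / (4π²))^(1/3) m
a ≈ 6.176e+06 m = 6.176 Mm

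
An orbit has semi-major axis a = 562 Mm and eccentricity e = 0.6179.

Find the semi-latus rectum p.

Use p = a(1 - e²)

Convert to SI: a = 562 Mm = 5.62e+08 m.
p = a (1 − e²).
p = 5.62e+08 · (1 − (0.6179)²) = 5.62e+08 · 0.6182 ≈ 3.474e+08 m = 347.4 Mm.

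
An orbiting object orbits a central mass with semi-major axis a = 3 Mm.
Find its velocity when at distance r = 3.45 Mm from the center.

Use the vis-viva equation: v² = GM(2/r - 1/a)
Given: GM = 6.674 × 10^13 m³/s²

Convert to SI: a = 3 Mm = 3e+06 m; r = 3.45 Mm = 3.45e+06 m.
Vis-viva: v = √(GM · (2/r − 1/a)).
2/r − 1/a = 2/3.45e+06 − 1/3e+06 = 2.46377e-07 m⁻¹.
v = √(6.674e+13 · 2.46377e-07) m/s ≈ 4055 m/s = 4.055 km/s.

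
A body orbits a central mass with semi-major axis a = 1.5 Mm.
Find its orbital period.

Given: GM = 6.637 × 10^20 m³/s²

Convert to SI: a = 1.5 Mm = 1.5e+06 m.
Kepler's third law: T = 2π √(a³ / GM).
Substituting a = 1.5e+06 m and GM = 6.637e+20 m³/s²:
T = 2π √((1.5e+06)³ / 6.637e+20) s
T ≈ 0.4481 s = 0.4481 seconds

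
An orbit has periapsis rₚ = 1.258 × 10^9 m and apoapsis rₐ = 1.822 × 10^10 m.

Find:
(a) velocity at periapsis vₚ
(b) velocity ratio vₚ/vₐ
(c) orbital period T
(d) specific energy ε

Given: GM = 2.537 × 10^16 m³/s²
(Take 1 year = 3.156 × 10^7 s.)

(a) With a = (rₚ + rₐ)/2 = 9.739e+09 m, vₚ = √(GM (2/rₚ − 1/a)) = √(2.537e+16 · (2/1.258e+09 − 1/9.739e+09)) m/s ≈ 6142 m/s
(b) Conservation of angular momentum (rₚvₚ = rₐvₐ) gives vₚ/vₐ = rₐ/rₚ = 1.822e+10/1.258e+09 ≈ 14.48
(c) With a = (rₚ + rₐ)/2 = 9.739e+09 m, T = 2π √(a³/GM) = 2π √((9.739e+09)³/2.537e+16) s ≈ 3.791e+07 s
(d) With a = (rₚ + rₐ)/2 = 9.739e+09 m, ε = −GM/(2a) = −2.537e+16/(2 · 9.739e+09) J/kg ≈ -1.302e+06 J/kg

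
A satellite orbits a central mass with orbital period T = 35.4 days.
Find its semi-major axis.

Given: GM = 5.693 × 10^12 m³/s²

Convert to SI: T = 35.4 days = 3.05856e+06 s.
Invert Kepler's third law: a = (GM · T² / (4π²))^(1/3).
Substituting T = 3.05856e+06 s and GM = 5.693e+12 m³/s²:
a = (5.693e+12 · (3.05856e+06)² / (4π²))^(1/3) m
a ≈ 1.105e+08 m = 110.5 Mm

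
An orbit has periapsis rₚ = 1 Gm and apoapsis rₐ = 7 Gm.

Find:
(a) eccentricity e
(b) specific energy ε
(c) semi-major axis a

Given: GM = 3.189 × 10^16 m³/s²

Convert to SI: rₚ = 1 Gm = 1e+09 m; rₐ = 7 Gm = 7e+09 m.
(a) e = (rₐ − rₚ)/(rₐ + rₚ) = (7e+09 − 1e+09)/(7e+09 + 1e+09) ≈ 0.75
(b) With a = (rₚ + rₐ)/2 = 4e+09 m, ε = −GM/(2a) = −3.189e+16/(2 · 4e+09) J/kg ≈ -3.986e+06 J/kg
(c) a = (rₚ + rₐ)/2 = (1e+09 + 7e+09)/2 ≈ 4e+09 m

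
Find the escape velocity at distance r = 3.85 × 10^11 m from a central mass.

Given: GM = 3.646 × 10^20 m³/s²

Escape velocity comes from setting total energy to zero: ½v² − GM/r = 0 ⇒ v_esc = √(2GM / r).
v_esc = √(2 · 3.646e+20 / 3.85e+11) m/s ≈ 4.352e+04 m/s = 43.52 km/s.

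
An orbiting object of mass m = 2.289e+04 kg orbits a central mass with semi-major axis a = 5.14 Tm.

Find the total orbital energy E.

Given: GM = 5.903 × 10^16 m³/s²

Convert to SI: a = 5.14 Tm = 5.14e+12 m.
E = −GMm / (2a).
E = −5.903e+16 · 2.289e+04 / (2 · 5.14e+12) J ≈ -1.314e+08 J = -131.4 MJ.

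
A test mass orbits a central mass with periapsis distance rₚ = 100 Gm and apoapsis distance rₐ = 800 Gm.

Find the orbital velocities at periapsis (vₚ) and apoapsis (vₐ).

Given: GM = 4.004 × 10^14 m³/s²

Convert to SI: rₚ = 100 Gm = 1e+11 m; rₐ = 800 Gm = 8e+11 m.
Use the vis-viva equation v² = GM(2/r − 1/a) with a = (rₚ + rₐ)/2 = (1e+11 + 8e+11)/2 = 4.5e+11 m.
vₚ = √(GM · (2/rₚ − 1/a)) = √(4.004e+14 · (2/1e+11 − 1/4.5e+11)) m/s ≈ 84.37 m/s = 84.37 m/s.
vₐ = √(GM · (2/rₐ − 1/a)) = √(4.004e+14 · (2/8e+11 − 1/4.5e+11)) m/s ≈ 10.55 m/s = 10.55 m/s.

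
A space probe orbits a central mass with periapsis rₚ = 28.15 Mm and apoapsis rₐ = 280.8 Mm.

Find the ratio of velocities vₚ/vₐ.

Convert to SI: rₚ = 28.15 Mm = 2.815e+07 m; rₐ = 280.8 Mm = 2.808e+08 m.
Conservation of angular momentum gives rₚvₚ = rₐvₐ, so vₚ/vₐ = rₐ/rₚ.
vₚ/vₐ = 2.808e+08 / 2.815e+07 ≈ 9.975.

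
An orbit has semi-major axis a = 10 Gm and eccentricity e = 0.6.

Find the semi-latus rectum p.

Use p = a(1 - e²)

Convert to SI: a = 10 Gm = 1e+10 m.
p = a (1 − e²).
p = 1e+10 · (1 − (0.6)²) = 1e+10 · 0.64 ≈ 6.4e+09 m = 6.4 Gm.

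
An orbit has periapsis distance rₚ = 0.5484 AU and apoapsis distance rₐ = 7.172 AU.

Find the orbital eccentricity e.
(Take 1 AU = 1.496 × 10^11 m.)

Convert to SI: rₚ = 0.5484 AU = 8.20406e+10 m; rₐ = 7.172 AU = 1.07293e+12 m.
e = (rₐ − rₚ) / (rₐ + rₚ).
e = (1.07293e+12 − 8.20406e+10) / (1.07293e+12 + 8.20406e+10) = 9.90891e+11 / 1.15497e+12 ≈ 0.8579.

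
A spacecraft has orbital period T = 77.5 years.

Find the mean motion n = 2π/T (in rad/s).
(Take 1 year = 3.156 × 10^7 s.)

Convert to SI: T = 77.5 years = 2.4459e+09 s.
n = 2π / T.
n = 2π / 2.4459e+09 s ≈ 2.569e-09 rad/s.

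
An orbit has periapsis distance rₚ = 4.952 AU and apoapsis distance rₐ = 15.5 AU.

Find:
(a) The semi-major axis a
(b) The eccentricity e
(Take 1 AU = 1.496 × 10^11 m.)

Convert to SI: rₚ = 4.952 AU = 7.40819e+11 m; rₐ = 15.5 AU = 2.3188e+12 m.
(a) a = (rₚ + rₐ) / 2 = (7.40819e+11 + 2.3188e+12) / 2 ≈ 1.53e+12 m = 10.23 AU.
(b) e = (rₐ − rₚ) / (rₐ + rₚ) = (2.3188e+12 − 7.40819e+11) / (2.3188e+12 + 7.40819e+11) ≈ 0.5157.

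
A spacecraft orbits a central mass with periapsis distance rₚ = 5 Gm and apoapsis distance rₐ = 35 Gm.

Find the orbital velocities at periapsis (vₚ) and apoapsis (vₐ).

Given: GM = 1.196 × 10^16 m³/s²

Convert to SI: rₚ = 5 Gm = 5e+09 m; rₐ = 35 Gm = 3.5e+10 m.
Use the vis-viva equation v² = GM(2/r − 1/a) with a = (rₚ + rₐ)/2 = (5e+09 + 3.5e+10)/2 = 2e+10 m.
vₚ = √(GM · (2/rₚ − 1/a)) = √(1.196e+16 · (2/5e+09 − 1/2e+10)) m/s ≈ 2046 m/s = 2.046 km/s.
vₐ = √(GM · (2/rₐ − 1/a)) = √(1.196e+16 · (2/3.5e+10 − 1/2e+10)) m/s ≈ 292.3 m/s = 292.3 m/s.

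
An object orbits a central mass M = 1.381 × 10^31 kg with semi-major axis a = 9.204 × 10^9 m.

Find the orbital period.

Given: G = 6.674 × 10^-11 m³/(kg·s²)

GM = G · M = 6.674e-11 · 1.381e+31 = 9.21679e+20 m³/s².
Kepler's third law: T = 2π √(a³ / GM).
Substituting a = 9.204e+09 m and GM = 9.21679e+20 m³/s²:
T = 2π √((9.204e+09)³ / 9.21679e+20) s
T ≈ 1.827e+05 s = 2.115 days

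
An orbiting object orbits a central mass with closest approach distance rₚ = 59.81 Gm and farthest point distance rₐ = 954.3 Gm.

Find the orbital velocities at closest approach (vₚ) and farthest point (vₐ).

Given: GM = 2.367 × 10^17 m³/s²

Convert to SI: rₚ = 59.81 Gm = 5.981e+10 m; rₐ = 954.3 Gm = 9.543e+11 m.
Use the vis-viva equation v² = GM(2/r − 1/a) with a = (rₚ + rₐ)/2 = (5.981e+10 + 9.543e+11)/2 = 5.07055e+11 m.
vₚ = √(GM · (2/rₚ − 1/a)) = √(2.367e+17 · (2/5.981e+10 − 1/5.07055e+11)) m/s ≈ 2729 m/s = 2.729 km/s.
vₐ = √(GM · (2/rₐ − 1/a)) = √(2.367e+17 · (2/9.543e+11 − 1/5.07055e+11)) m/s ≈ 171 m/s = 171 m/s.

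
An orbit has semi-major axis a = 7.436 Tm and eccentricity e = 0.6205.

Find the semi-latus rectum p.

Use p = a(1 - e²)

Convert to SI: a = 7.436 Tm = 7.436e+12 m.
p = a (1 − e²).
p = 7.436e+12 · (1 − (0.6205)²) = 7.436e+12 · 0.61498 ≈ 4.573e+12 m = 4.573 Tm.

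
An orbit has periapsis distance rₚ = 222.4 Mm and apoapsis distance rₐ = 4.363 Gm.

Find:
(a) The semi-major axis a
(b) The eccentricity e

Convert to SI: rₚ = 222.4 Mm = 2.224e+08 m; rₐ = 4.363 Gm = 4.363e+09 m.
(a) a = (rₚ + rₐ) / 2 = (2.224e+08 + 4.363e+09) / 2 ≈ 2.293e+09 m = 2.293 Gm.
(b) e = (rₐ − rₚ) / (rₐ + rₚ) = (4.363e+09 − 2.224e+08) / (4.363e+09 + 2.224e+08) ≈ 0.903.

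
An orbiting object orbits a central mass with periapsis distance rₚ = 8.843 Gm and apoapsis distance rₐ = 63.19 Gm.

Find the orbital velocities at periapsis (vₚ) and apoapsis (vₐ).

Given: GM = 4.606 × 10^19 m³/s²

Convert to SI: rₚ = 8.843 Gm = 8.843e+09 m; rₐ = 63.19 Gm = 6.319e+10 m.
Use the vis-viva equation v² = GM(2/r − 1/a) with a = (rₚ + rₐ)/2 = (8.843e+09 + 6.319e+10)/2 = 3.60165e+10 m.
vₚ = √(GM · (2/rₚ − 1/a)) = √(4.606e+19 · (2/8.843e+09 − 1/3.60165e+10)) m/s ≈ 9.56e+04 m/s = 95.6 km/s.
vₐ = √(GM · (2/rₐ − 1/a)) = √(4.606e+19 · (2/6.319e+10 − 1/3.60165e+10)) m/s ≈ 1.338e+04 m/s = 13.38 km/s.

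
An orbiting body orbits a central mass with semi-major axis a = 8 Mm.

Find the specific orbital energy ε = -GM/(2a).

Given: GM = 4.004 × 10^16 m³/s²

Convert to SI: a = 8 Mm = 8e+06 m.
ε = −GM / (2a).
ε = −4.004e+16 / (2 · 8e+06) J/kg ≈ -2.502e+09 J/kg = -2.502 GJ/kg.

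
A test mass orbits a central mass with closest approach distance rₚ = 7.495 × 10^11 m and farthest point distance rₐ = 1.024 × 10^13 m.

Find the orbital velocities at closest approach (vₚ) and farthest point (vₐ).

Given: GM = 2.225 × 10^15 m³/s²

Use the vis-viva equation v² = GM(2/r − 1/a) with a = (rₚ + rₐ)/2 = (7.495e+11 + 1.024e+13)/2 = 5.49475e+12 m.
vₚ = √(GM · (2/rₚ − 1/a)) = √(2.225e+15 · (2/7.495e+11 − 1/5.49475e+12)) m/s ≈ 74.38 m/s = 74.38 m/s.
vₐ = √(GM · (2/rₐ − 1/a)) = √(2.225e+15 · (2/1.024e+13 − 1/5.49475e+12)) m/s ≈ 5.444 m/s = 5.444 m/s.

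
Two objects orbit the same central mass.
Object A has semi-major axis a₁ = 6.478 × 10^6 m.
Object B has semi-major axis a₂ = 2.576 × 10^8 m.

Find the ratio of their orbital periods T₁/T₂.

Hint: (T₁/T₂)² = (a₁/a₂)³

From Kepler's third law, (T₁/T₂)² = (a₁/a₂)³, so T₁/T₂ = (a₁/a₂)^(3/2).
a₁/a₂ = 6.478e+06 / 2.576e+08 = 0.0251475.
T₁/T₂ = (0.0251475)^(3/2) ≈ 0.003988.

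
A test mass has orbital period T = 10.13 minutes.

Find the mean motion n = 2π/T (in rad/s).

Convert to SI: T = 10.13 minutes = 607.8 s.
n = 2π / T.
n = 2π / 607.8 s ≈ 0.01034 rad/s.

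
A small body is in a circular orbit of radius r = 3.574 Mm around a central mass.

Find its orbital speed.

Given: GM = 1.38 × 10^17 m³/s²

Convert to SI: r = 3.574 Mm = 3.574e+06 m.
For a circular orbit, gravity supplies the centripetal force, so v = √(GM / r).
v = √(1.38e+17 / 3.574e+06) m/s ≈ 1.965e+05 m/s = 196.5 km/s.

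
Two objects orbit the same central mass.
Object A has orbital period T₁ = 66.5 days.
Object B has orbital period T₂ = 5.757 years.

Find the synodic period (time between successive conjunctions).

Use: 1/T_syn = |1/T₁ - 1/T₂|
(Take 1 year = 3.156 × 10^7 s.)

Convert to SI: T₁ = 66.5 days = 5.7456e+06 s; T₂ = 5.757 years = 1.81691e+08 s.
T_syn = |T₁ · T₂ / (T₁ − T₂)|.
T_syn = |5.7456e+06 · 1.81691e+08 / (5.7456e+06 − 1.81691e+08)| s ≈ 5.933e+06 s = 68.67 days.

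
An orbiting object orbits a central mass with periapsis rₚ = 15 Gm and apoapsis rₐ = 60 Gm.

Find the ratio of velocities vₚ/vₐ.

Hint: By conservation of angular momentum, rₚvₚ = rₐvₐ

Convert to SI: rₚ = 15 Gm = 1.5e+10 m; rₐ = 60 Gm = 6e+10 m.
Conservation of angular momentum gives rₚvₚ = rₐvₐ, so vₚ/vₐ = rₐ/rₚ.
vₚ/vₐ = 6e+10 / 1.5e+10 ≈ 4.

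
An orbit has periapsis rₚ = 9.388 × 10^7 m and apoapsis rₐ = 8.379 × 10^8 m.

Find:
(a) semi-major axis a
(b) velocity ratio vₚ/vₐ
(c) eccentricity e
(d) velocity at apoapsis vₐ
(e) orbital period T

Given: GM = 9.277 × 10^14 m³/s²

(a) a = (rₚ + rₐ)/2 = (9.388e+07 + 8.379e+08)/2 ≈ 4.659e+08 m
(b) Conservation of angular momentum (rₚvₚ = rₐvₐ) gives vₚ/vₐ = rₐ/rₚ = 8.379e+08/9.388e+07 ≈ 8.925
(c) e = (rₐ − rₚ)/(rₐ + rₚ) = (8.379e+08 − 9.388e+07)/(8.379e+08 + 9.388e+07) ≈ 0.7985
(d) With a = (rₚ + rₐ)/2 = 4.6589e+08 m, vₐ = √(GM (2/rₐ − 1/a)) = √(9.277e+14 · (2/8.379e+08 − 1/4.6589e+08)) m/s ≈ 472.3 m/s
(e) With a = (rₚ + rₐ)/2 = 4.6589e+08 m, T = 2π √(a³/GM) = 2π √((4.6589e+08)³/9.277e+14) s ≈ 2.074e+06 s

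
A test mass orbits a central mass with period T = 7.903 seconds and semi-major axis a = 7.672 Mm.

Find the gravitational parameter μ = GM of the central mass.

Convert to SI: a = 7.672 Mm = 7.672e+06 m.
GM = 4π² · a³ / T².
GM = 4π² · (7.672e+06)³ / (7.903)² m³/s² ≈ 2.854e+20 m³/s² = 2.854 × 10^20 m³/s².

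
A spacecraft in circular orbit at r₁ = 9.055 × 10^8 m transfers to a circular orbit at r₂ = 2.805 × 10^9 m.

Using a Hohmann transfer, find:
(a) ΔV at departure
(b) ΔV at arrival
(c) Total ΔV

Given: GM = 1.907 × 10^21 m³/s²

Transfer semi-major axis: a_t = (r₁ + r₂)/2 = (9.055e+08 + 2.805e+09)/2 = 1.85525e+09 m.
Circular speeds: v₁ = √(GM/r₁) = 1.45121e+06 m/s, v₂ = √(GM/r₂) = 824535 m/s.
Transfer speeds (vis-viva v² = GM(2/r − 1/a_t)): v₁ᵗ = 1.78442e+06 m/s, v₂ᵗ = 576039 m/s.
(a) ΔV₁ = |v₁ᵗ − v₁| ≈ 3.332e+05 m/s = 333.2 km/s.
(b) ΔV₂ = |v₂ − v₂ᵗ| ≈ 2.485e+05 m/s = 248.5 km/s.
(c) ΔV_total = ΔV₁ + ΔV₂ ≈ 5.817e+05 m/s = 581.7 km/s.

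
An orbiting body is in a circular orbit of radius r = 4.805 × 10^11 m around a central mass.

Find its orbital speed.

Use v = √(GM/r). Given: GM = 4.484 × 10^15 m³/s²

For a circular orbit, gravity supplies the centripetal force, so v = √(GM / r).
v = √(4.484e+15 / 4.805e+11) m/s ≈ 96.6 m/s = 96.6 m/s.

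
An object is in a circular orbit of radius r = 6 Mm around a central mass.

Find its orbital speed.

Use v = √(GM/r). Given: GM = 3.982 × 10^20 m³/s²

Convert to SI: r = 6 Mm = 6e+06 m.
For a circular orbit, gravity supplies the centripetal force, so v = √(GM / r).
v = √(3.982e+20 / 6e+06) m/s ≈ 8.147e+06 m/s = 8147 km/s.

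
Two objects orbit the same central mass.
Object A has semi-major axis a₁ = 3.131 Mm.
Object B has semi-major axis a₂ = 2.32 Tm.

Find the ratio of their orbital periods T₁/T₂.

Convert to SI: a₁ = 3.131 Mm = 3.131e+06 m; a₂ = 2.32 Tm = 2.32e+12 m.
From Kepler's third law, (T₁/T₂)² = (a₁/a₂)³, so T₁/T₂ = (a₁/a₂)^(3/2).
a₁/a₂ = 3.131e+06 / 2.32e+12 = 1.34957e-06.
T₁/T₂ = (1.34957e-06)^(3/2) ≈ 1.568e-09.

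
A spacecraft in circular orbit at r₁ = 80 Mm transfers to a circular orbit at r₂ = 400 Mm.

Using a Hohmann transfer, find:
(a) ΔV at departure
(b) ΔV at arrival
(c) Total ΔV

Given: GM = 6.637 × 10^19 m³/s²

Convert to SI: r₁ = 80 Mm = 8e+07 m; r₂ = 400 Mm = 4e+08 m.
Transfer semi-major axis: a_t = (r₁ + r₂)/2 = (8e+07 + 4e+08)/2 = 2.4e+08 m.
Circular speeds: v₁ = √(GM/r₁) = 910838 m/s, v₂ = √(GM/r₂) = 407339 m/s.
Transfer speeds (vis-viva v² = GM(2/r − 1/a_t)): v₁ᵗ = 1.17589e+06 m/s, v₂ᵗ = 235177 m/s.
(a) ΔV₁ = |v₁ᵗ − v₁| ≈ 2.65e+05 m/s = 265 km/s.
(b) ΔV₂ = |v₂ − v₂ᵗ| ≈ 1.722e+05 m/s = 172.2 km/s.
(c) ΔV_total = ΔV₁ + ΔV₂ ≈ 4.372e+05 m/s = 437.2 km/s.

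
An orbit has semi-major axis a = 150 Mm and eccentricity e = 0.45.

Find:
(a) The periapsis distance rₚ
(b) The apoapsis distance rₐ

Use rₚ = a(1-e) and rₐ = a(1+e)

Convert to SI: a = 150 Mm = 1.5e+08 m.
(a) rₚ = a(1 − e) = 1.5e+08 · (1 − 0.45) = 1.5e+08 · 0.55 ≈ 8.25e+07 m = 82.5 Mm.
(b) rₐ = a(1 + e) = 1.5e+08 · (1 + 0.45) = 1.5e+08 · 1.45 ≈ 2.175e+08 m = 217.5 Mm.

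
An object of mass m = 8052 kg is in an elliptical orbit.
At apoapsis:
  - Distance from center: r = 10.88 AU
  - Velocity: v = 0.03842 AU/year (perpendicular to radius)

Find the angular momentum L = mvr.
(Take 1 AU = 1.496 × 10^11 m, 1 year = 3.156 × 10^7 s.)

Convert to SI: r = 10.88 AU = 1.62765e+12 m; v = 0.03842 AU/year = 182.118 m/s.
Since v is perpendicular to r, L = m · v · r.
L = 8052 · 182.118 · 1.62765e+12 kg·m²/s ≈ 2.387e+18 kg·m²/s.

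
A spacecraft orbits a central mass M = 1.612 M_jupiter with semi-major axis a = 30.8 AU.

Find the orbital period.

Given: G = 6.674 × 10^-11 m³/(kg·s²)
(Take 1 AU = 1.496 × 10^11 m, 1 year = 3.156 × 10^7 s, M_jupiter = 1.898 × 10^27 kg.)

Convert to SI: a = 30.8 AU = 4.60768e+12 m; M = 1.612 M_jupiter = 3.05958e+27 kg.
GM = G · M = 6.674e-11 · 3.05958e+27 = 2.04196e+17 m³/s².
Kepler's third law: T = 2π √(a³ / GM).
Substituting a = 4.60768e+12 m and GM = 2.04196e+17 m³/s²:
T = 2π √((4.60768e+12)³ / 2.04196e+17) s
T ≈ 1.375e+11 s = 4358 years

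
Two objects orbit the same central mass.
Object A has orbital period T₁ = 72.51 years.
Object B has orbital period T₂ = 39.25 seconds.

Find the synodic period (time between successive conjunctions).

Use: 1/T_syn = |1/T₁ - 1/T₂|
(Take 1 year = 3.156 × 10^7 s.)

Convert to SI: T₁ = 72.51 years = 2.28842e+09 s.
T_syn = |T₁ · T₂ / (T₁ − T₂)|.
T_syn = |2.28842e+09 · 39.25 / (2.28842e+09 − 39.25)| s ≈ 39.25 s = 39.25 seconds.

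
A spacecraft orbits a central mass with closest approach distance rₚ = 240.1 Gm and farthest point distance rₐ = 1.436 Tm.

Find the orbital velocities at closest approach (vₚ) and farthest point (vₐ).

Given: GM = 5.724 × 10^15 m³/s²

Convert to SI: rₚ = 240.1 Gm = 2.401e+11 m; rₐ = 1.436 Tm = 1.436e+12 m.
Use the vis-viva equation v² = GM(2/r − 1/a) with a = (rₚ + rₐ)/2 = (2.401e+11 + 1.436e+12)/2 = 8.3805e+11 m.
vₚ = √(GM · (2/rₚ − 1/a)) = √(5.724e+15 · (2/2.401e+11 − 1/8.3805e+11)) m/s ≈ 202.1 m/s = 202.1 m/s.
vₐ = √(GM · (2/rₐ − 1/a)) = √(5.724e+15 · (2/1.436e+12 − 1/8.3805e+11)) m/s ≈ 33.79 m/s = 33.79 m/s.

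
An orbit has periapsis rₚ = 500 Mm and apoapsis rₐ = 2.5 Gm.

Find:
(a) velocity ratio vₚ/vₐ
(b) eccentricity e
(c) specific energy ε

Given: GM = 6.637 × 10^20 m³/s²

Convert to SI: rₚ = 500 Mm = 5e+08 m; rₐ = 2.5 Gm = 2.5e+09 m.
(a) Conservation of angular momentum (rₚvₚ = rₐvₐ) gives vₚ/vₐ = rₐ/rₚ = 2.5e+09/5e+08 ≈ 5
(b) e = (rₐ − rₚ)/(rₐ + rₚ) = (2.5e+09 − 5e+08)/(2.5e+09 + 5e+08) ≈ 0.6667
(c) With a = (rₚ + rₐ)/2 = 1.5e+09 m, ε = −GM/(2a) = −6.637e+20/(2 · 1.5e+09) J/kg ≈ -2.212e+11 J/kg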